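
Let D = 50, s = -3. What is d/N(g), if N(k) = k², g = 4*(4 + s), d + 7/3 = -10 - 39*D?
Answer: -5887/48 ≈ -122.65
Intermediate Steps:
d = -5887/3 (d = -7/3 + (-10 - 39*50) = -7/3 + (-10 - 1950) = -7/3 - 1960 = -5887/3 ≈ -1962.3)
g = 4 (g = 4*(4 - 3) = 4*1 = 4)
d/N(g) = -5887/(3*(4²)) = -5887/3/16 = -5887/3*1/16 = -5887/48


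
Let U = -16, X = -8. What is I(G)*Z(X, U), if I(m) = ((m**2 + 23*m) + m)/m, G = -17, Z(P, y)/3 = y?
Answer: -336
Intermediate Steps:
Z(P, y) = 3*y
I(m) = (m**2 + 24*m)/m
I(G)*Z(X, U) = (24 - 17)*(3*(-16)) = 7*(-48) = -336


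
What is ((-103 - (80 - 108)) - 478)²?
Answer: 305809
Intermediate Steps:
((-103 - (80 - 108)) - 478)² = ((-103 - 1*(-28)) - 478)² = ((-103 + 28) - 478)² = (-75 - 478)² = (-553)² = 305809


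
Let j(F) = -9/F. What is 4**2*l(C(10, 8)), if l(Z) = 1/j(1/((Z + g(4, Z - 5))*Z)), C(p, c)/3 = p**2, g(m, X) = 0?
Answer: -1/50625 ≈ -1.9753e-5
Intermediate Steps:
C(p, c) = 3*p**2
l(Z) = -1/(9*Z**2) (l(Z) = 1/(-9*Z*(Z + 0)) = 1/(-9*Z**2) = -1/(9*Z**2))
4**2*l(C(10, 8)) = 4**2*(-1/(9*(3*10**2)**2)) = 16*(-1/(9*(3*100)**2)) = 16*(-1/9/300**2) = 16*(-1/9*1/90000) = 16*(-1/810000) = -1/50625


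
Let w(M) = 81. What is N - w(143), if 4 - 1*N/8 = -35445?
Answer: 283511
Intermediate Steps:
N = 283592 (N = 32 - 8*(-35445) = 32 + 283560 = 283592)
N - w(143) = 283592 - 1*81 = 283592 - 81 = 283511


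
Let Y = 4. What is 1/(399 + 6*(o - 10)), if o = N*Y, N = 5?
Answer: 1/459 ≈ 0.0021787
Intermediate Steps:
o = 20 (o = 5*4 = 20)
1/(399 + 6*(o - 10)) = 1/(399 + 6*(20 - 10)) = 1/(399 + 6*10) = 1/(399 + 60) = 1/459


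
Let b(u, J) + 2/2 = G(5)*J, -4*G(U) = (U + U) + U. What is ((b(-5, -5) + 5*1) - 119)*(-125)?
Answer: 48125/4 ≈ 12031.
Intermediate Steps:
G(U) = -3*U/4 (G(U) = -((U + U) + U)/4 = -(2*U + U)/4 = -3*U/4)
b(u, J) = -1 - 15*J/4 (b(u, J) = -1 + (-3/4*5)*J = -1 - 15*J/4)
((b(-5, -5) + 5*1) - 119)*(-125) = (((-1 - 15/4*(-5)) + 5*1) - 119)*(-125) = (((-1 + 75/4) + 5) - 119)*(-125) = ((71/4 + 5) - 119)*(-125) = (91/4 - 119)*(-125) = -385/4*(-125) = 48125/4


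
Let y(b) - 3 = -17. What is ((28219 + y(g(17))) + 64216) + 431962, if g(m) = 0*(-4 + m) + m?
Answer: 524383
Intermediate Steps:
g(m) = m (g(m) = 0 + m = m)
y(b) = -14 (y(b) = 3 - 17 = -14)
((28219 + y(g(17))) + 64216) + 431962 = ((28219 - 14) + 64216) + 431962 = (28205 + 64216) + 431962 = 92421 + 431962 = 524383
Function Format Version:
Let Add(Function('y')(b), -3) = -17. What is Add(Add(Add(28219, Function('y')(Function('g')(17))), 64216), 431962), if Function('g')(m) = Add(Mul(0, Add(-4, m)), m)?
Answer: 524383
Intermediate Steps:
Function('g')(m) = m (Function('g')(m) = Add(0, m) = m)
Function('y')(b) = -14 (Function('y')(b) = Add(3, -17) = -14)
Add(Add(Add(28219, Function('y')(Function('g')(17))), 64216), 431962) = Add(Add(Add(28219, -14), 64216), 431962) = Add(Add(28205, 64216), 431962) = Add(92421, 431962) = 524383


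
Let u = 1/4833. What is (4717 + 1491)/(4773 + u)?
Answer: 15001632/11533955 ≈ 1.3006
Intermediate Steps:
u = 1/4833 ≈ 0.00020691
(4717 + 1491)/(4773 + u) = (4717 + 1491)/(4773 + 1/4833) = 6208/(23067910/4833) = 6208*(4833/23067910) = 15001632/11533955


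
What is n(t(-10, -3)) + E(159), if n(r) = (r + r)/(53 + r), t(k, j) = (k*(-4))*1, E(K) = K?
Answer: 14867/93 ≈ 159.86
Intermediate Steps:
t(k, j) = -4*k (t(k, j) = -4*k*1 = -4*k)
n(r) = 2*r/(53 + r) (n(r) = (2*r)/(53 + r) = 2*r/(53 + r))
n(t(-10, -3)) + E(159) = 2*(-4*(-10))/(53 - 4*(-10)) + 159 = 2*40/(53 + 40) + 159 = 2*40/93 + 159 = 2*40*(1/93) + 159 = 80/93 + 159 = 14867/93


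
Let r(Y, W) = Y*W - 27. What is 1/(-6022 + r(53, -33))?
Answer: -1/7798 ≈ -0.00012824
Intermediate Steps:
r(Y, W) = -27 + W*Y (r(Y, W) = W*Y - 27 = -27 + W*Y)
1/(-6022 + r(53, -33)) = 1/(-6022 + (-27 - 33*53)) = 1/(-6022 + (-27 - 1749)) = 1/(-6022 - 1776) = 1/(-7798) = -1/7798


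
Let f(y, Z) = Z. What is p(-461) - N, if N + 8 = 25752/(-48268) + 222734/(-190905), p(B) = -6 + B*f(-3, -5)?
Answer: 483494435683/209422785 ≈ 2308.7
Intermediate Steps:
p(B) = -6 - 5*B (p(B) = -6 + B*(-5) = -6 - 5*B)
N = -2031452968/209422785 (N = -8 + (25752/(-48268) + 222734/(-190905)) = -8 + (25752*(-1/48268) + 222734*(-1/190905)) = -8 + (-6438/12067 - 222734/190905) = -8 - 356070688/209422785 = -2031452968/209422785 ≈ -9.7002)
p(-461) - N = (-6 - 5*(-461)) - 1*(-2031452968/209422785) = (-6 + 2305) + 2031452968/209422785 = 2299 + 2031452968/209422785 = 483494435683/209422785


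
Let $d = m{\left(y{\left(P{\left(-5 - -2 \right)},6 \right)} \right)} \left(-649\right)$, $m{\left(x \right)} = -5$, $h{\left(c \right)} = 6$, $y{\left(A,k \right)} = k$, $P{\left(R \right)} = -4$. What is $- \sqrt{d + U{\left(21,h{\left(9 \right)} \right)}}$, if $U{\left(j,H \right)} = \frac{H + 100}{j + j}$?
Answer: $- \frac{\sqrt{1432158}}{21} \approx -56.987$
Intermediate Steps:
$d = 3245$ ($d = \left(-5\right) \left(-649\right) = 3245$)
$U{\left(j,H \right)} = \frac{100 + H}{2 j}$
$- \sqrt{d + U{\left(21,h{\left(9 \right)} \right)}} = - \sqrt{3245 + \frac{100 + 6}{2 \cdot 21}} = - \sqrt{3245 + \frac{1}{2} \cdot \frac{1}{21} \cdot 106} = - \sqrt{3245 + \frac{53}{21}} = - \sqrt{\frac{68198}{21}} = - \frac{\sqrt{1432158}}{21}$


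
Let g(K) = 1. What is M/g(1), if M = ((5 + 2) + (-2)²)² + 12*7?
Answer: 205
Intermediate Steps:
M = 205 (M = (7 + 4)² + 84 = 11² + 84 = 121 + 84 = 205)
M/g(1) = 205/1 = 205*1 = 205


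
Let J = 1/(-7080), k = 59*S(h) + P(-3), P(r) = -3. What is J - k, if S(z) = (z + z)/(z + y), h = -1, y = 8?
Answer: 984113/49560 ≈ 19.857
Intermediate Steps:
S(z) = 2*z/(8 + z) (S(z) = (z + z)/(z + 8) = (2*z)/(8 + z) = 2*z/(8 + z))
k = -139/7 (k = 59*(2*(-1)/(8 - 1)) - 3 = 59*(2*(-1)/7) - 3 = 59*(2*(-1)*(⅐)) - 3 = 59*(-2/7) - 3 = -118/7 - 3 = -139/7 ≈ -19.857)
J = -1/7080 ≈ -0.00014124
J - k = -1/7080 - 1*(-139/7) = -1/7080 + 139/7 = 984113/49560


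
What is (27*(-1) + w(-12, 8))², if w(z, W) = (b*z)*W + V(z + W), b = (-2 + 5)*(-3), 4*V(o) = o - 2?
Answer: 2792241/4 ≈ 6.9806e+5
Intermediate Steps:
V(o) = -½ + o/4 (V(o) = (o - 2)/4 = (-2 + o)/4 = -½ + o/4)
b = -9 (b = 3*(-3) = -9)
w(z, W) = -½ + W/4 + z/4 - 9*W*z (w(z, W) = (-9*z)*W + (-½ + (z + W)/4) = -9*W*z + (-½ + (W + z)/4) = -9*W*z + (-½ + (W/4 + z/4)) = -9*W*z + (-½ + W/4 + z/4) = -½ + W/4 + z/4 - 9*W*z)
(27*(-1) + w(-12, 8))² = (27*(-1) + (-½ + (¼)*8 + (¼)*(-12) - 9*8*(-12)))² = (-27 + (-½ + 2 - 3 + 864))² = (-27 + 1725/2)² = (1671/2)² = 2792241/4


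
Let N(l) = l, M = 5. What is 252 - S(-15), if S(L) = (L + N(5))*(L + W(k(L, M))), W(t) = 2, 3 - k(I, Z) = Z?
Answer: 122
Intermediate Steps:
k(I, Z) = 3 - Z
S(L) = (2 + L)*(5 + L) (S(L) = (L + 5)*(L + 2) = (5 + L)*(2 + L) = (2 + L)*(5 + L))
252 - S(-15) = 252 - (10 + (-15)² + 7*(-15)) = 252 - (10 + 225 - 105) = 252 - 1*130 = 252 - 130 = 122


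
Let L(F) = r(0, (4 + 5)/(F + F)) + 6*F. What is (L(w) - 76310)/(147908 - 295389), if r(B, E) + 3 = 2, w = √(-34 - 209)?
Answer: 76311/147481 - 54*I*√3/147481 ≈ 0.51743 - 0.00063419*I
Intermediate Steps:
w = 9*I*√3 (w = √(-243) = 9*I*√3 ≈ 15.588*I)
r(B, E) = -1 (r(B, E) = -3 + 2 = -1)
L(F) = -1 + 6*F
(L(w) - 76310)/(147908 - 295389) = ((-1 + 6*(9*I*√3)) - 76310)/(147908 - 295389) = ((-1 + 54*I*√3) - 76310)/(-147481) = (-76311 + 54*I*√3)*(-1/147481) = 76311/147481 - 54*I*√3/147481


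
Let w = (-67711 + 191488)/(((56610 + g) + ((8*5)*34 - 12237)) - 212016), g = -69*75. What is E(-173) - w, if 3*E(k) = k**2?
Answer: 5131937813/514374 ≈ 9977.1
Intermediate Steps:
g = -5175
E(k) = k**2/3
w = -123777/171458 (w = (-67711 + 191488)/(((56610 - 5175) + ((8*5)*34 - 12237)) - 212016) = 123777/((51435 + (40*34 - 12237)) - 212016) = 123777/((51435 + (1360 - 12237)) - 212016) = 123777/((51435 - 10877) - 212016) = 123777/(40558 - 212016) = 123777/(-171458) = 123777*(-1/171458) = -123777/171458 ≈ -0.72191)
E(-173) - w = (1/3)*(-173)**2 - 1*(-123777/171458) = (1/3)*29929 + 123777/171458 = 29929/3 + 123777/171458 = 5131937813/514374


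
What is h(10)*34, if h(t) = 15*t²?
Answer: 51000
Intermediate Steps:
h(10)*34 = (15*10²)*34 = (15*100)*34 = 1500*34 = 51000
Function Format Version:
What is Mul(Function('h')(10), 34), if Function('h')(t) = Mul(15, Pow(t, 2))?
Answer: 51000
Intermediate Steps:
Mul(Function('h')(10), 34) = Mul(Mul(15, Pow(10, 2)), 34) = Mul(Mul(15, 100), 34) = Mul(1500, 34) = 51000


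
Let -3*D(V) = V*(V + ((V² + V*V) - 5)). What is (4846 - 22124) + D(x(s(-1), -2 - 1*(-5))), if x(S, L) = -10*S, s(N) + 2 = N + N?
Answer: -181234/3 ≈ -60411.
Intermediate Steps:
s(N) = -2 + 2*N (s(N) = -2 + (N + N) = -2 + 2*N)
D(V) = -V*(-5 + V + 2*V²)/3 (D(V) = -V*(V + ((V² + V*V) - 5))/3 = -V*(V + ((V² + V²) - 5))/3 = -V*(V + (2*V² - 5))/3 = -V*(V + (-5 + 2*V²))/3 = -V*(-5 + V + 2*V²)/3)
(4846 - 22124) + D(x(s(-1), -2 - 1*(-5))) = (4846 - 22124) + (-10*(-2 + 2*(-1)))*(5 - (-10)*(-2 + 2*(-1)) - 2*100*(-2 + 2*(-1))²)/3 = -17278 + (-10*(-2 - 2))*(5 - (-10)*(-2 - 2) - 2*100*(-2 - 2)²)/3 = -17278 + (-10*(-4))*(5 - (-10)*(-4) - 2*(-10*(-4))²)/3 = -17278 + (⅓)*40*(5 - 1*40 - 2*40²) = -17278 + (⅓)*40*(5 - 40 - 2*1600) = -17278 + (⅓)*40*(5 - 40 - 3200) = -17278 + (⅓)*40*(-3235) = -17278 - 129400/3 = -181234/3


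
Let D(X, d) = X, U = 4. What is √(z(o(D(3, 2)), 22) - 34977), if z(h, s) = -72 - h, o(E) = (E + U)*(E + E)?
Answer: 3*I*√3899 ≈ 187.33*I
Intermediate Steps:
o(E) = 2*E*(4 + E) (o(E) = (E + 4)*(E + E) = (4 + E)*(2*E) = 2*E*(4 + E))
√(z(o(D(3, 2)), 22) - 34977) = √((-72 - 2*3*(4 + 3)) - 34977) = √((-72 - 2*3*7) - 34977) = √((-72 - 1*42) - 34977) = √((-72 - 42) - 34977) = √(-114 - 34977) = √(-35091) = 3*I*√3899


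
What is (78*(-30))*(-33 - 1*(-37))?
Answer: -9360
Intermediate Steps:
(78*(-30))*(-33 - 1*(-37)) = -2340*(-33 + 37) = -2340*4 = -9360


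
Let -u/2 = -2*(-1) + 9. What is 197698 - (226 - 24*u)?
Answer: 196944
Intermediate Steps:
u = -22 (u = -2*(-2*(-1) + 9) = -2*(2 + 9) = -2*11 = -22)
197698 - (226 - 24*u) = 197698 - (226 - 24*(-22)) = 197698 - (226 + 528) = 197698 - 1*754 = 197698 - 754 = 196944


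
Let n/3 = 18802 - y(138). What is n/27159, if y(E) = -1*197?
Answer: 18999/9053 ≈ 2.0986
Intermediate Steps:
y(E) = -197
n = 56997 (n = 3*(18802 - 1*(-197)) = 3*(18802 + 197) = 3*18999 = 56997)
n/27159 = 56997/27159 = 56997*(1/27159) = 18999/9053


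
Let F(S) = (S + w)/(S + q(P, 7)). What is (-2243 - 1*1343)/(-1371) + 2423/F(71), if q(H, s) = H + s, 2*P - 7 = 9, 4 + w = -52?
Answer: 31748892/2285 ≈ 13894.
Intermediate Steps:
w = -56 (w = -4 - 52 = -56)
P = 8 (P = 7/2 + (½)*9 = 7/2 + 9/2 = 8)
F(S) = (-56 + S)/(15 + S) (F(S) = (S - 56)/(S + (8 + 7)) = (-56 + S)/(S + 15) = (-56 + S)/(15 + S))
(-2243 - 1*1343)/(-1371) + 2423/F(71) = (-2243 - 1*1343)/(-1371) + 2423/(((-56 + 71)/(15 + 71))) = (-2243 - 1343)*(-1/1371) + 2423/((15/86)) = -3586*(-1/1371) + 2423/(((1/86)*15)) = 3586/1371 + 2423/(15/86) = 3586/1371 + 2423*(86/15) = 3586/1371 + 208378/15 = 31748892/2285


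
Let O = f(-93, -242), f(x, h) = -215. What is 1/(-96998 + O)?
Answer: -1/97213 ≈ -1.0287e-5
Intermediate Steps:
O = -215
1/(-96998 + O) = 1/(-96998 - 215) = 1/(-97213) = -1/97213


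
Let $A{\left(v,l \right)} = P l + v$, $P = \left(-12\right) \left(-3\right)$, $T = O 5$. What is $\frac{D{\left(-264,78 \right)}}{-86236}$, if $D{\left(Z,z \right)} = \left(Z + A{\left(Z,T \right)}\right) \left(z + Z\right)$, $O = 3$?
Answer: $\frac{558}{21559} \approx 0.025882$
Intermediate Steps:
$T = 15$ ($T = 3 \cdot 5 = 15$)
$P = 36$
$A{\left(v,l \right)} = v + 36 l$ ($A{\left(v,l \right)} = 36 l + v = v + 36 l$)
$D{\left(Z,z \right)} = \left(540 + 2 Z\right) \left(Z + z\right)$ ($D{\left(Z,z \right)} = \left(Z + \left(Z + 36 \cdot 15\right)\right) \left(z + Z\right) = \left(Z + \left(Z + 540\right)\right) \left(Z + z\right) = \left(Z + \left(540 + Z\right)\right) \left(Z + z\right) = \left(540 + 2 Z\right) \left(Z + z\right)$)
$\frac{D{\left(-264,78 \right)}}{-86236} = \frac{2 \left(-264\right)^{2} + 540 \left(-264\right) + 540 \cdot 78 + 2 \left(-264\right) 78}{-86236} = \left(2 \cdot 69696 - 142560 + 42120 - 41184\right) \left(- \frac{1}{86236}\right) = \left(139392 - 142560 + 42120 - 41184\right) \left(- \frac{1}{86236}\right) = \left(-2232\right) \left(- \frac{1}{86236}\right) = \frac{558}{21559}$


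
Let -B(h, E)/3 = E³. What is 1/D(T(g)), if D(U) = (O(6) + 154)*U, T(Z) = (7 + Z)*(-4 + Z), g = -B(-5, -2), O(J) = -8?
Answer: 1/69496 ≈ 1.4389e-5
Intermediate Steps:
B(h, E) = -3*E³
g = -24 (g = -(-3)*(-2)³ = -(-3)*(-8) = -1*24 = -24)
T(Z) = (-4 + Z)*(7 + Z)
D(U) = 146*U (D(U) = (-8 + 154)*U = 146*U)
1/D(T(g)) = 1/(146*(-28 + (-24)² + 3*(-24))) = 1/(146*(-28 + 576 - 72)) = 1/(146*476) = 1/69496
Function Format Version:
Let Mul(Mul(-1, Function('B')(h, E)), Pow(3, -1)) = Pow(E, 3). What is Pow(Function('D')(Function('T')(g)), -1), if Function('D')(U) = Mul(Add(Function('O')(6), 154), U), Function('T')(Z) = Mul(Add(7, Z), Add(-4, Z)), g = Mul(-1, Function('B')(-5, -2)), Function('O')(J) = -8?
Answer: Rational(1, 69496) ≈ 1.4389e-5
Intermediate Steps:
Function('B')(h, E) = Mul(-3, Pow(E, 3))
g = -24 (g = Mul(-1, Mul(-3, Pow(-2, 3))) = Mul(-1, Mul(-3, -8)) = Mul(-1, 24) = -24)
Function('T')(Z) = Mul(Add(-4, Z), Add(7, Z))
Function('D')(U) = Mul(146, U) (Function('D')(U) = Mul(Add(-8, 154), U) = Mul(146, U))
Pow(Function('D')(Function('T')(g)), -1) = Pow(Mul(146, Add(-28, Pow(-24, 2), Mul(3, -24))), -1) = Pow(Mul(146, Add(-28, 576, -72)), -1) = Pow(Mul(146, 476), -1) = Pow(69496, -1) = Rational(1, 69496)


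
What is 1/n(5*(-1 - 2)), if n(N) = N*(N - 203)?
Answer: 1/3270 ≈ 0.00030581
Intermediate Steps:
n(N) = N*(-203 + N)
1/n(5*(-1 - 2)) = 1/((5*(-1 - 2))*(-203 + 5*(-1 - 2))) = 1/((5*(-3))*(-203 + 5*(-3))) = 1/(-15*(-203 - 15)) = 1/(-15*(-218)) = 1/3270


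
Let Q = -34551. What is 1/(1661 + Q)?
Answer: -1/32890 ≈ -3.0404e-5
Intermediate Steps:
1/(1661 + Q) = 1/(1661 - 34551) = 1/(-32890) = -1/32890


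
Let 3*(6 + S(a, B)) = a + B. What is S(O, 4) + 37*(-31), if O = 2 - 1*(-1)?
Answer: -3452/3 ≈ -1150.7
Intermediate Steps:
O = 3 (O = 2 + 1 = 3)
S(a, B) = -6 + B/3 + a/3 (S(a, B) = -6 + (a + B)/3 = -6 + (B + a)/3 = -6 + (B/3 + a/3) = -6 + B/3 + a/3)
S(O, 4) + 37*(-31) = (-6 + (1/3)*4 + (1/3)*3) + 37*(-31) = (-6 + 4/3 + 1) - 1147 = -11/3 - 1147 = -3452/3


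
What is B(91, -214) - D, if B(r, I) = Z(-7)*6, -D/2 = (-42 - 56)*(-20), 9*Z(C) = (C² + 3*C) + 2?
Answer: 3940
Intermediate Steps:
Z(C) = 2/9 + C/3 + C²/9 (Z(C) = ((C² + 3*C) + 2)/9 = (2 + C² + 3*C)/9 = 2/9 + C/3 + C²/9)
D = -3920 (D = -2*(-42 - 56)*(-20) = -(-196)*(-20) = -2*1960 = -3920)
B(r, I) = 20 (B(r, I) = (2/9 + (⅓)*(-7) + (⅑)*(-7)²)*6 = (2/9 - 7/3 + (⅑)*49)*6 = (2/9 - 7/3 + 49/9)*6 = (10/3)*6 = 20)
B(91, -214) - D = 20 - 1*(-3920) = 20 + 3920 = 3940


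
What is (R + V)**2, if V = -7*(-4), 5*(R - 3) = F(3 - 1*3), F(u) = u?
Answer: 961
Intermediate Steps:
R = 3 (R = 3 + (3 - 1*3)/5 = 3 + (3 - 3)/5 = 3 + (1/5)*0 = 3 + 0 = 3)
V = 28
(R + V)**2 = (3 + 28)**2 = 31**2 = 961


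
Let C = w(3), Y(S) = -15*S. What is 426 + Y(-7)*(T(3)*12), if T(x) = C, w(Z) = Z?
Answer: 4206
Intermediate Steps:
C = 3
T(x) = 3
426 + Y(-7)*(T(3)*12) = 426 + (-15*(-7))*(3*12) = 426 + 105*36 = 426 + 3780 = 4206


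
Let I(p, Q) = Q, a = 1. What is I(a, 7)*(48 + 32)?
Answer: 560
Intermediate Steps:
I(a, 7)*(48 + 32) = 7*(48 + 32) = 7*80 = 560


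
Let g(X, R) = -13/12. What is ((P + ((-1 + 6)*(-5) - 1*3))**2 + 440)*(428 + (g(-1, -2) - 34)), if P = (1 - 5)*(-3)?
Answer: 273470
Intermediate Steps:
P = 12 (P = -4*(-3) = 12)
g(X, R) = -13/12 (g(X, R) = -13*1/12 = -13/12)
((P + ((-1 + 6)*(-5) - 1*3))**2 + 440)*(428 + (g(-1, -2) - 34)) = ((12 + ((-1 + 6)*(-5) - 1*3))**2 + 440)*(428 + (-13/12 - 34)) = ((12 + (5*(-5) - 3))**2 + 440)*(428 - 421/12) = ((12 + (-25 - 3))**2 + 440)*(4715/12) = ((12 - 28)**2 + 440)*(4715/12) = ((-16)**2 + 440)*(4715/12) = (256 + 440)*(4715/12) = 696*(4715/12) = 273470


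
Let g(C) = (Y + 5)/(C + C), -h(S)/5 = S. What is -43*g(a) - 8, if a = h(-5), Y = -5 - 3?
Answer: -271/50 ≈ -5.4200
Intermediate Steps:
h(S) = -5*S
Y = -8
a = 25 (a = -5*(-5) = 25)
g(C) = -3/(2*C) (g(C) = (-8 + 5)/(C + C) = -3*1/(2*C) = -3/(2*C))
-43*g(a) - 8 = -(-129)/(2*25) - 8 = -43*(-3/50) - 8 = 129/50 - 8 = -271/50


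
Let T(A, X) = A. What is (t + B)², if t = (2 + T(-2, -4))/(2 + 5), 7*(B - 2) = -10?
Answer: 16/49 ≈ 0.32653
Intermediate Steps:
B = 4/7 (B = 2 + (⅐)*(-10) = 2 - 10/7 = 4/7 ≈ 0.57143)
t = 0 (t = (2 - 2)/(2 + 5) = 0/7 = 0*(⅐) = 0)
(t + B)² = (0 + 4/7)² = (4/7)² = 16/49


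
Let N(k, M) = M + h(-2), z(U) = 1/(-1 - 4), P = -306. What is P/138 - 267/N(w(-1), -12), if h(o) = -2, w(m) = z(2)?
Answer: 5427/322 ≈ 16.854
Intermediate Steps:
z(U) = -⅕ (z(U) = 1/(-5) = -⅕)
w(m) = -⅕
N(k, M) = -2 + M (N(k, M) = M - 2 = -2 + M)
P/138 - 267/N(w(-1), -12) = -306/138 - 267/(-2 - 12) = -306*1/138 - 267/(-14) = -51/23 - 267*(-1/14) = -51/23 + 267/14 = 5427/322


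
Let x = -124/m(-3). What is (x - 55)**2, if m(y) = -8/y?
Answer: 41209/4 ≈ 10302.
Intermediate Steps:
x = -93/2 (x = -124/((-8/(-3))) = -124/((-8*(-1/3))) = -124/8/3 = -124*3/8 = -93/2 ≈ -46.500)
(x - 55)**2 = (-93/2 - 55)**2 = (-203/2)**2 = 41209/4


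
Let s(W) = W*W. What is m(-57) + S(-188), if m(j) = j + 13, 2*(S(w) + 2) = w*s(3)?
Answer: -892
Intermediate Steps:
s(W) = W**2
S(w) = -2 + 9*w/2 (S(w) = -2 + (w*3**2)/2 = -2 + (w*9)/2 = -2 + (9*w)/2 = -2 + 9*w/2)
m(j) = 13 + j
m(-57) + S(-188) = (13 - 57) + (-2 + (9/2)*(-188)) = -44 + (-2 - 846) = -44 - 848 = -892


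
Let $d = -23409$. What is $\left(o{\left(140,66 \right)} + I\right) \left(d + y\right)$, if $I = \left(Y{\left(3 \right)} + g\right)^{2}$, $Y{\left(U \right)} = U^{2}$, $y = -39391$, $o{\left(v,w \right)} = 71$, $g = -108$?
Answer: $-619961600$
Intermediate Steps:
$I = 9801$ ($I = \left(3^{2} - 108\right)^{2} = \left(9 - 108\right)^{2} = \left(-99\right)^{2} = 9801$)
$\left(o{\left(140,66 \right)} + I\right) \left(d + y\right) = \left(71 + 9801\right) \left(-23409 - 39391\right) = 9872 \left(-62800\right) = -619961600$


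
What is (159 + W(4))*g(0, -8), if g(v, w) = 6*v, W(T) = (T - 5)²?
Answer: 0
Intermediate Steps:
W(T) = (-5 + T)²
(159 + W(4))*g(0, -8) = (159 + (-5 + 4)²)*(6*0) = (159 + (-1)²)*0 = (159 + 1)*0 = 160*0 = 0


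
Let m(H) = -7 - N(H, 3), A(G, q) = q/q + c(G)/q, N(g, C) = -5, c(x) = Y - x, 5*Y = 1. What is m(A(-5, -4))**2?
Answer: 4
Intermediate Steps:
Y = 1/5 (Y = (1/5)*1 = 1/5 ≈ 0.20000)
c(x) = 1/5 - x
A(G, q) = 1 + (1/5 - G)/q (A(G, q) = q/q + (1/5 - G)/q = 1 + (1/5 - G)/q)
m(H) = -2 (m(H) = -7 - 1*(-5) = -7 + 5 = -2)
m(A(-5, -4))**2 = (-2)**2 = 4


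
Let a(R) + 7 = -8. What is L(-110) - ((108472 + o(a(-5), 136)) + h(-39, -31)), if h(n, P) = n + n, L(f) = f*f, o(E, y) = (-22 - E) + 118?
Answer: -96405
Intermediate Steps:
a(R) = -15 (a(R) = -7 - 8 = -15)
o(E, y) = 96 - E
L(f) = f²
h(n, P) = 2*n
L(-110) - ((108472 + o(a(-5), 136)) + h(-39, -31)) = (-110)² - ((108472 + (96 - 1*(-15))) + 2*(-39)) = 12100 - ((108472 + (96 + 15)) - 78) = 12100 - ((108472 + 111) - 78) = 12100 - (108583 - 78) = 12100 - 1*108505 = 12100 - 108505 = -96405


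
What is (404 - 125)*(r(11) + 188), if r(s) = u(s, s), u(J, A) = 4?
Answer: 53568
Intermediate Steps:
r(s) = 4
(404 - 125)*(r(11) + 188) = (404 - 125)*(4 + 188) = 279*192 = 53568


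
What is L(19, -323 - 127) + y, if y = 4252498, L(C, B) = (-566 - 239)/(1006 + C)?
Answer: 871761929/205 ≈ 4.2525e+6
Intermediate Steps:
L(C, B) = -805/(1006 + C)
L(19, -323 - 127) + y = -805/(1006 + 19) + 4252498 = -805/1025 + 4252498 = -805*1/1025 + 4252498 = -161/205 + 4252498 = 871761929/205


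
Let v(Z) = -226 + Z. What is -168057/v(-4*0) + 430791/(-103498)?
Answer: 4324051155/5847637 ≈ 739.45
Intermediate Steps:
-168057/v(-4*0) + 430791/(-103498) = -168057/(-226 - 4*0) + 430791/(-103498) = -168057/(-226 + 0) + 430791*(-1/103498) = -168057/(-226) - 430791/103498 = -168057*(-1/226) - 430791/103498 = 168057/226 - 430791/103498 = 4324051155/5847637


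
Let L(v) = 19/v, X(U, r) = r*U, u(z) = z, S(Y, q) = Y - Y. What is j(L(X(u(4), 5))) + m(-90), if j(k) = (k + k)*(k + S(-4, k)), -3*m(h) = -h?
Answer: -5639/200 ≈ -28.195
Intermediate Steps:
S(Y, q) = 0
X(U, r) = U*r
m(h) = h/3 (m(h) = -(-1)*h/3 = h/3)
j(k) = 2*k² (j(k) = (k + k)*(k + 0) = (2*k)*k = 2*k²)
j(L(X(u(4), 5))) + m(-90) = 2*(19/((4*5)))² + (⅓)*(-90) = 2*(19/20)² - 30 = 2*(361/400) - 30 = 361/200 - 30 = -5639/200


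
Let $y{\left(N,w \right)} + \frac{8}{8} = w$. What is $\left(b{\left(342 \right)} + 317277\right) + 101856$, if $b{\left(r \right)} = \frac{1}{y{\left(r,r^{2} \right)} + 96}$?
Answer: $\frac{49063289848}{117059} \approx 4.1913 \cdot 10^{5}$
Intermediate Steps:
$y{\left(N,w \right)} = -1 + w$
$b{\left(r \right)} = \frac{1}{95 + r^{2}}$ ($b{\left(r \right)} = \frac{1}{\left(-1 + r^{2}\right) + 96} = \frac{1}{95 + r^{2}}$)
$\left(b{\left(342 \right)} + 317277\right) + 101856 = \left(\frac{1}{95 + 342^{2}} + 317277\right) + 101856 = \left(\frac{1}{95 + 116964} + 317277\right) + 101856 = \left(\frac{1}{117059} + 317277\right) + 101856 = \frac{37140128344}{117059} + 101856 = \frac{49063289848}{117059}$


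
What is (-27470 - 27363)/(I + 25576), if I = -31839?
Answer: 54833/6263 ≈ 8.7551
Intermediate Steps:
(-27470 - 27363)/(I + 25576) = (-27470 - 27363)/(-31839 + 25576) = -54833/(-6263) = -54833*(-1/6263) = 54833/6263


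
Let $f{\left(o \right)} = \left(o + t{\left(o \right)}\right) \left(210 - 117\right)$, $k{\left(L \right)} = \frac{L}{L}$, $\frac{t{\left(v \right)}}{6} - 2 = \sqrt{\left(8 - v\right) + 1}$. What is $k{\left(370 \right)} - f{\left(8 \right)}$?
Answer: $-2417$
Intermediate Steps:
$t{\left(v \right)} = 12 + 6 \sqrt{9 - v}$ ($t{\left(v \right)} = 12 + 6 \sqrt{\left(8 - v\right) + 1} = 12 + 6 \sqrt{9 - v}$)
$k{\left(L \right)} = 1$
$f{\left(o \right)} = 1116 + 93 o + 558 \sqrt{9 - o}$ ($f{\left(o \right)} = \left(o + \left(12 + 6 \sqrt{9 - o}\right)\right) \left(210 - 117\right) = \left(12 + o + 6 \sqrt{9 - o}\right) 93 = 1116 + 93 o + 558 \sqrt{9 - o}$)
$k{\left(370 \right)} - f{\left(8 \right)} = 1 - \left(1116 + 93 \cdot 8 + 558 \sqrt{9 - 8}\right) = 1 - \left(1116 + 744 + 558 \sqrt{9 - 8}\right) = 1 - \left(1116 + 744 + 558 \sqrt{1}\right) = 1 - \left(1116 + 744 + 558 \cdot 1\right) = 1 - \left(1116 + 744 + 558\right) = 1 - 2418 = -2417$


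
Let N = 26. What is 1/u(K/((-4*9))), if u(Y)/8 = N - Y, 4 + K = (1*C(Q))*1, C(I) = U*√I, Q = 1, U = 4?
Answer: 1/208 ≈ 0.0048077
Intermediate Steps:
C(I) = 4*√I
K = 0 (K = -4 + (1*(4*√1))*1 = -4 + (1*(4*1))*1 = -4 + (1*4)*1 = -4 + 4*1 = -4 + 4 = 0)
u(Y) = 208 - 8*Y (u(Y) = 8*(26 - Y) = 208 - 8*Y)
1/u(K/((-4*9))) = 1/(208 - 0/((-4*9))) = 1/(208 - 0/(-36)) = 1/(208 - 0*(-1)/36) = 1/(208 - 8*0) = 1/(208 + 0) = 1/208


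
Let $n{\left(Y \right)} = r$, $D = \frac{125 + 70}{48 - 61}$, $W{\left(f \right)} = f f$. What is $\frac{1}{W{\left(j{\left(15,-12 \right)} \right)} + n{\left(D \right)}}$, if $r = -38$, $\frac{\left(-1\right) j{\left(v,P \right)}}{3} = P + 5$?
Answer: $\frac{1}{403} \approx 0.0024814$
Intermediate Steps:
$j{\left(v,P \right)} = -15 - 3 P$ ($j{\left(v,P \right)} = - 3 \left(P + 5\right) = - 3 \left(5 + P\right) = -15 - 3 P$)
$W{\left(f \right)} = f^{2}$
$D = -15$ ($D = \frac{195}{-13} = 195 \left(- \frac{1}{13}\right) = -15$)
$n{\left(Y \right)} = -38$
$\frac{1}{W{\left(j{\left(15,-12 \right)} \right)} + n{\left(D \right)}} = \frac{1}{\left(-15 - -36\right)^{2} - 38} = \frac{1}{\left(-15 + 36\right)^{2} - 38} = \frac{1}{21^{2} - 38} = \frac{1}{441 - 38} = \frac{1}{403}$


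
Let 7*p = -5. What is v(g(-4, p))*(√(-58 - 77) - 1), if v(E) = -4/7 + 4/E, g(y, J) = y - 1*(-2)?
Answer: 18/7 - 54*I*√15/7 ≈ 2.5714 - 29.877*I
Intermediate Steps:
p = -5/7 (p = (⅐)*(-5) = -5/7 ≈ -0.71429)
g(y, J) = 2 + y (g(y, J) = y + 2 = 2 + y)
v(E) = -4/7 + 4/E (v(E) = -4*⅐ + 4/E = -4/7 + 4/E)
v(g(-4, p))*(√(-58 - 77) - 1) = (-4/7 + 4/(2 - 4))*(√(-58 - 77) - 1) = (-4/7 + 4/(-2))*(√(-135) - 1) = (-4/7 + 4*(-½))*(3*I*√15 - 1) = (-4/7 - 2)*(-1 + 3*I*√15) = -18*(-1 + 3*I*√15)/7 = 18/7 - 54*I*√15/7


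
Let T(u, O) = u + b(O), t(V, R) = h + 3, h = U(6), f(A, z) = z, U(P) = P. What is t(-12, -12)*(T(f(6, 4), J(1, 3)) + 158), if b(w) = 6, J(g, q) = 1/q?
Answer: 1512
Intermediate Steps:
h = 6
t(V, R) = 9 (t(V, R) = 6 + 3 = 9)
T(u, O) = 6 + u (T(u, O) = u + 6 = 6 + u)
t(-12, -12)*(T(f(6, 4), J(1, 3)) + 158) = 9*((6 + 4) + 158) = 9*(10 + 158) = 9*168 = 1512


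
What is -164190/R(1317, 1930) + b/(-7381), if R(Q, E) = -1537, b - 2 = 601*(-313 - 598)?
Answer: 2053407723/11344597 ≈ 181.00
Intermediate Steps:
b = -547509 (b = 2 + 601*(-313 - 598) = 2 + 601*(-911) = 2 - 547511 = -547509)
-164190/R(1317, 1930) + b/(-7381) = -164190/(-1537) - 547509/(-7381) = -164190*(-1/1537) - 547509*(-1/7381) = 164190/1537 + 547509/7381 = 2053407723/11344597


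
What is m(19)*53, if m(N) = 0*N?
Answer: 0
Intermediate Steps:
m(N) = 0
m(19)*53 = 0*53 = 0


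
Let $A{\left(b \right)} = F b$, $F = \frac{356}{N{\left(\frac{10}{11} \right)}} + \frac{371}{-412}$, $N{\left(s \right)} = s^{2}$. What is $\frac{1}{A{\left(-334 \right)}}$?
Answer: $- \frac{5150}{739401351} \approx -6.9651 \cdot 10^{-6}$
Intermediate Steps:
$F = \frac{4427553}{10300}$ ($F = \frac{356}{\left(\frac{10}{11}\right)^{2}} + \frac{371}{-412} = \frac{356}{\left(10 \cdot \frac{1}{11}\right)^{2}} + 371 \left(- \frac{1}{412}\right) = \frac{356}{\left(\frac{10}{11}\right)^{2}} - \frac{371}{412} = \frac{356}{\frac{100}{121}} - \frac{371}{412} = 356 \cdot \frac{121}{100} - \frac{371}{412} = \frac{10769}{25} - \frac{371}{412} = \frac{4427553}{10300} \approx 429.86$)
$A{\left(b \right)} = \frac{4427553 b}{10300}$
$\frac{1}{A{\left(-334 \right)}} = \frac{1}{\frac{4427553}{10300} \left(-334\right)} = \frac{1}{- \frac{739401351}{5150}} = - \frac{5150}{739401351}$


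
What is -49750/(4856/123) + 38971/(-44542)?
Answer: -68188219169/54073988 ≈ -1261.0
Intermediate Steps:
-49750/(4856/123) + 38971/(-44542) = -49750/(4856*(1/123)) + 38971*(-1/44542) = -49750/4856/123 - 38971/44542 = -49750*123/4856 - 38971/44542 = -3059625/2428 - 38971/44542 = -68188219169/54073988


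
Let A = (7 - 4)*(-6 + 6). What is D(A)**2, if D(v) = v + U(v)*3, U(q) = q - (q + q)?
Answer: 0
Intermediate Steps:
U(q) = -q (U(q) = q - 2*q = -q)
A = 0 (A = 3*0 = 0)
D(v) = -2*v (D(v) = v - v*3 = v - 3*v = -2*v)
D(A)**2 = (-2*0)**2 = 0**2 = 0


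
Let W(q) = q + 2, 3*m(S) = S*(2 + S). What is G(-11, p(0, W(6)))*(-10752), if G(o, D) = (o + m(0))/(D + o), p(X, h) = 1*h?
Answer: -39424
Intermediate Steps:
m(S) = S*(2 + S)/3 (m(S) = (S*(2 + S))/3 = S*(2 + S)/3)
W(q) = 2 + q
p(X, h) = h
G(o, D) = o/(D + o) (G(o, D) = (o + (⅓)*0*(2 + 0))/(D + o) = (o + (⅓)*0*2)/(D + o) = (o + 0)/(D + o) = o/(D + o))
G(-11, p(0, W(6)))*(-10752) = -11/((2 + 6) - 11)*(-10752) = -11/(8 - 11)*(-10752) = -11/(-3)*(-10752) = -11*(-⅓)*(-10752) = (11/3)*(-10752) = -39424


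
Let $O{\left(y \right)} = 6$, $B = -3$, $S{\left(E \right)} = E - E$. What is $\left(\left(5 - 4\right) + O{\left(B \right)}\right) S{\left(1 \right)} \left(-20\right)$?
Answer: $0$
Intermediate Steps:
$S{\left(E \right)} = 0$
$\left(\left(5 - 4\right) + O{\left(B \right)}\right) S{\left(1 \right)} \left(-20\right) = \left(\left(5 - 4\right) + 6\right) 0 \left(-20\right) = \left(1 + 6\right) 0 \left(-20\right) = 7 \cdot 0 \left(-20\right) = 0 \left(-20\right) = 0$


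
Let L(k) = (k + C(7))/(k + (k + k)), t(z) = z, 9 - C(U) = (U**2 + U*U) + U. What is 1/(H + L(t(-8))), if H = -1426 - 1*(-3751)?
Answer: 3/6988 ≈ 0.00042931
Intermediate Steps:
C(U) = 9 - U - 2*U**2 (C(U) = 9 - ((U**2 + U*U) + U) = 9 - ((U**2 + U**2) + U) = 9 - (2*U**2 + U) = 9 - (U + 2*U**2) = 9 + (-U - 2*U**2) = 9 - U - 2*U**2)
L(k) = (-96 + k)/(3*k) (L(k) = (k + (9 - 1*7 - 2*7**2))/(k + (k + k)) = (k + (9 - 7 - 2*49))/(k + 2*k) = (k + (9 - 7 - 98))/((3*k)) = (k - 96)*(1/(3*k)) = (-96 + k)*(1/(3*k)) = (-96 + k)/(3*k))
H = 2325 (H = -1426 + 3751 = 2325)
1/(H + L(t(-8))) = 1/(2325 + (1/3)*(-96 - 8)/(-8)) = 1/(2325 + (1/3)*(-1/8)*(-104)) = 1/(2325 + 13/3) = 1/(6988/3) = 3/6988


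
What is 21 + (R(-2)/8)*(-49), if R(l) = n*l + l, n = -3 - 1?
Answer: -63/4 ≈ -15.750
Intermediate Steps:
n = -4
R(l) = -3*l (R(l) = -4*l + l = -3*l)
21 + (R(-2)/8)*(-49) = 21 + (-3*(-2)/8)*(-49) = 21 + (6*(⅛))*(-49) = 21 + (¾)*(-49) = 21 - 147/4 = -63/4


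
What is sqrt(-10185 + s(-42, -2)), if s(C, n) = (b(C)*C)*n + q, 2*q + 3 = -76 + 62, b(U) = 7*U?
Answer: I*sqrt(139558)/2 ≈ 186.79*I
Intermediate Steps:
q = -17/2 (q = -3/2 + (-76 + 62)/2 = -3/2 + (1/2)*(-14) = -3/2 - 7 = -17/2 ≈ -8.5000)
s(C, n) = -17/2 + 7*n*C**2 (s(C, n) = ((7*C)*C)*n - 17/2 = (7*C**2)*n - 17/2 = 7*n*C**2 - 17/2 = -17/2 + 7*n*C**2)
sqrt(-10185 + s(-42, -2)) = sqrt(-10185 + (-17/2 + 7*(-2)*(-42)**2)) = sqrt(-10185 + (-17/2 + 7*(-2)*1764)) = sqrt(-10185 + (-17/2 - 24696)) = sqrt(-10185 - 49409/2) = sqrt(-69779/2) = I*sqrt(139558)/2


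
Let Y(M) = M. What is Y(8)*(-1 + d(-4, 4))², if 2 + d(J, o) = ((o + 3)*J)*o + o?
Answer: 98568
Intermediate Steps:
d(J, o) = -2 + o + J*o*(3 + o) (d(J, o) = -2 + (((o + 3)*J)*o + o) = -2 + (((3 + o)*J)*o + o) = -2 + ((J*(3 + o))*o + o) = -2 + (J*o*(3 + o) + o) = -2 + (o + J*o*(3 + o)) = -2 + o + J*o*(3 + o))
Y(8)*(-1 + d(-4, 4))² = 8*(-1 + (-2 + 4 - 4*4² + 3*(-4)*4))² = 8*(-1 + (-2 + 4 - 4*16 - 48))² = 8*(-1 + (-2 + 4 - 64 - 48))² = 8*(-1 - 110)² = 8*(-111)² = 8*12321 = 98568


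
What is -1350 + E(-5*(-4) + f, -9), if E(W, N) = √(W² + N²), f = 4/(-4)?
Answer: -1350 + √442 ≈ -1329.0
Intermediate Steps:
f = -1 (f = 4*(-¼) = -1)
E(W, N) = √(N² + W²)
-1350 + E(-5*(-4) + f, -9) = -1350 + √((-9)² + (-5*(-4) - 1)²) = -1350 + √(81 + (20 - 1)²) = -1350 + √(81 + 19²) = -1350 + √(81 + 361) = -1350 + √442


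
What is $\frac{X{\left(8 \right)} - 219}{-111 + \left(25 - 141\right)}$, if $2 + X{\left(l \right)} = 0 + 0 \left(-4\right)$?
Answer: $\frac{221}{227} \approx 0.97357$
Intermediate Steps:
$X{\left(l \right)} = -2$ ($X{\left(l \right)} = -2 + \left(0 + 0 \left(-4\right)\right) = -2 + \left(0 + 0\right) = -2 + 0 = -2$)
$\frac{X{\left(8 \right)} - 219}{-111 + \left(25 - 141\right)} = \frac{-2 - 219}{-111 + \left(25 - 141\right)} = - \frac{221}{-111 - 116} = - \frac{221}{-227} = \left(-221\right) \left(- \frac{1}{227}\right) = \frac{221}{227}$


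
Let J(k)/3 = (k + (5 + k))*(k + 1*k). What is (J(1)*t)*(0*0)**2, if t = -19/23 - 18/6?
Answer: 0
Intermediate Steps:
J(k) = 6*k*(5 + 2*k) (J(k) = 3*((k + (5 + k))*(k + 1*k)) = 3*((5 + 2*k)*(k + k)) = 3*((5 + 2*k)*(2*k)) = 3*(2*k*(5 + 2*k)) = 6*k*(5 + 2*k))
t = -88/23 (t = -19*1/23 - 18*1/6 = -19/23 - 3 = -88/23 ≈ -3.8261)
(J(1)*t)*(0*0)**2 = ((6*1*(5 + 2*1))*(-88/23))*(0*0)**2 = ((6*1*(5 + 2))*(-88/23))*0**2 = ((6*1*7)*(-88/23))*0 = (42*(-88/23))*0 = -3696/23*0 = 0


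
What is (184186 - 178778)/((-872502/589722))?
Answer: -531536096/145417 ≈ -3655.3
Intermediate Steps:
(184186 - 178778)/((-872502/589722)) = 5408/((-872502*1/589722)) = 5408/(-145417/98287) = 5408*(-98287/145417) = -531536096/145417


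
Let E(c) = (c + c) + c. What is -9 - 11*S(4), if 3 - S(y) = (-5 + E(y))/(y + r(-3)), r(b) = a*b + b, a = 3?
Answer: -413/8 ≈ -51.625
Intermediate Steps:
E(c) = 3*c (E(c) = 2*c + c = 3*c)
r(b) = 4*b (r(b) = 3*b + b = 4*b)
S(y) = 3 - (-5 + 3*y)/(-12 + y) (S(y) = 3 - (-5 + 3*y)/(y + 4*(-3)) = 3 - (-5 + 3*y)/(y - 12) = 3 - (-5 + 3*y)/(-12 + y))
-9 - 11*S(4) = -9 - (-341)/(-12 + 4) = -9 - (-341)/(-8) = -9 - (-341)*(-1)/8 = -9 - 11*31/8 = -9 - 341/8 = -413/8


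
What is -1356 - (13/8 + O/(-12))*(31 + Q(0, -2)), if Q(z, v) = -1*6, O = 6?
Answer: -11073/8 ≈ -1384.1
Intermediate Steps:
Q(z, v) = -6
-1356 - (13/8 + O/(-12))*(31 + Q(0, -2)) = -1356 - (13/8 + 6/(-12))*(31 - 6) = -1356 - (13*(⅛) + 6*(-1/12))*25 = -1356 - (13/8 - ½)*25 = -1356 - 9*25/8 = -1356 - 1*225/8 = -1356 - 225/8 = -11073/8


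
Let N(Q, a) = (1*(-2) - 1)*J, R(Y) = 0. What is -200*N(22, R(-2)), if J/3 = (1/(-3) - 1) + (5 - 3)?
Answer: 1200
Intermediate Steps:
J = 2 (J = 3*((1/(-3) - 1) + (5 - 3)) = 3*((-⅓ - 1) + 2) = 3*(-4/3 + 2) = 3*(⅔) = 2)
N(Q, a) = -6 (N(Q, a) = (1*(-2) - 1)*2 = (-2 - 1)*2 = -3*2 = -6)
-200*N(22, R(-2)) = -200*(-6) = 1200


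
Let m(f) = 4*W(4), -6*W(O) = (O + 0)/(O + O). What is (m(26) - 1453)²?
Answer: 19009600/9 ≈ 2.1122e+6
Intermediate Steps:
W(O) = -1/12 (W(O) = -(O + 0)/(6*(O + O)) = -O/(6*(2*O)) = -O*1/(2*O)/6 = -⅙*½ = -1/12)
m(f) = -⅓ (m(f) = 4*(-1/12) = -⅓)
(m(26) - 1453)² = (-⅓ - 1453)² = (-4360/3)² = 19009600/9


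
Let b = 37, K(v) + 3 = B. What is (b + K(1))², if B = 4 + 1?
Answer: 1521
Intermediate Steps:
B = 5
K(v) = 2 (K(v) = -3 + 5 = 2)
(b + K(1))² = (37 + 2)² = 39² = 1521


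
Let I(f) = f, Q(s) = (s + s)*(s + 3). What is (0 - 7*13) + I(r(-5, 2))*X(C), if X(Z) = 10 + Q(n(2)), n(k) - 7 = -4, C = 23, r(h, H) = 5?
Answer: 139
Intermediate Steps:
n(k) = 3 (n(k) = 7 - 4 = 3)
Q(s) = 2*s*(3 + s) (Q(s) = (2*s)*(3 + s) = 2*s*(3 + s))
X(Z) = 46 (X(Z) = 10 + 2*3*(3 + 3) = 10 + 2*3*6 = 10 + 36 = 46)
(0 - 7*13) + I(r(-5, 2))*X(C) = (0 - 7*13) + 5*46 = (0 - 91) + 230 = -91 + 230 = 139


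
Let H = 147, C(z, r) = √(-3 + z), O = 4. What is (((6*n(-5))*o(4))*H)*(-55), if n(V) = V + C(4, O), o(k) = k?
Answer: 776160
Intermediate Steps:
n(V) = 1 + V (n(V) = V + √(-3 + 4) = V + √1 = V + 1 = 1 + V)
(((6*n(-5))*o(4))*H)*(-55) = (((6*(1 - 5))*4)*147)*(-55) = (((6*(-4))*4)*147)*(-55) = (-24*4*147)*(-55) = -96*147*(-55) = -14112*(-55) = 776160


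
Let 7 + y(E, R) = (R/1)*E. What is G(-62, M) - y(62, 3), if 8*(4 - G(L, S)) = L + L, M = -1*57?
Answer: -319/2 ≈ -159.50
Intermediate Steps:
M = -57
G(L, S) = 4 - L/4 (G(L, S) = 4 - (L + L)/8 = 4 - L/4)
y(E, R) = -7 + E*R (y(E, R) = -7 + (R/1)*E = -7 + (R*1)*E = -7 + R*E = -7 + E*R)
G(-62, M) - y(62, 3) = (4 - 1/4*(-62)) - (-7 + 62*3) = (4 + 31/2) - (-7 + 186) = 39/2 - 1*179 = 39/2 - 179 = -319/2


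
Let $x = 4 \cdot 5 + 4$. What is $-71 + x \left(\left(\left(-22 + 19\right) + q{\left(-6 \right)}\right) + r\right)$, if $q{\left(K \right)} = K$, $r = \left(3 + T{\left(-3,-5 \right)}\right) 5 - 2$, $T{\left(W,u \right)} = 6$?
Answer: $745$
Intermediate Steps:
$r = 43$ ($r = \left(3 + 6\right) 5 - 2 = 9 \cdot 5 - 2 = 45 - 2 = 43$)
$x = 24$ ($x = 20 + 4 = 24$)
$-71 + x \left(\left(\left(-22 + 19\right) + q{\left(-6 \right)}\right) + r\right) = -71 + 24 \left(\left(\left(-22 + 19\right) - 6\right) + 43\right) = -71 + 24 \left(\left(-3 - 6\right) + 43\right) = -71 + 24 \left(-9 + 43\right) = -71 + 24 \cdot 34 = -71 + 816 = 745$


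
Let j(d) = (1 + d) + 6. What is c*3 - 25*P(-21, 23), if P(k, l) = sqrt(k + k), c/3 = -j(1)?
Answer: -72 - 25*I*sqrt(42) ≈ -72.0 - 162.02*I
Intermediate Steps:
j(d) = 7 + d
c = -24 (c = 3*(-(7 + 1)) = 3*(-1*8) = 3*(-8) = -24)
P(k, l) = sqrt(2)*sqrt(k) (P(k, l) = sqrt(2*k) = sqrt(2)*sqrt(k))
c*3 - 25*P(-21, 23) = -24*3 - 25*sqrt(2)*sqrt(-21) = -72 - 25*sqrt(2)*I*sqrt(21) = -72 - 25*I*sqrt(42)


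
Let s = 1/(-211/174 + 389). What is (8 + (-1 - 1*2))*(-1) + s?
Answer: -337201/67475 ≈ -4.9974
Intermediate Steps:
s = 174/67475 (s = 1/(-211*1/174 + 389) = 1/(-211/174 + 389) = 1/(67475/174) = 174/67475 ≈ 0.0025787)
(8 + (-1 - 1*2))*(-1) + s = (8 + (-1 - 1*2))*(-1) + 174/67475 = (8 + (-1 - 2))*(-1) + 174/67475 = (8 - 3)*(-1) + 174/67475 = 5*(-1) + 174/67475 = -5 + 174/67475 = -337201/67475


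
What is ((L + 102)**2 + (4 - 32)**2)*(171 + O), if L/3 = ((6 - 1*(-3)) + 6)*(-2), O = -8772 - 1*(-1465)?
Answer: -6622208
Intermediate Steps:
O = -7307 (O = -8772 + 1465 = -7307)
L = -90 (L = 3*(((6 - 1*(-3)) + 6)*(-2)) = 3*(((6 + 3) + 6)*(-2)) = 3*((9 + 6)*(-2)) = 3*(15*(-2)) = 3*(-30) = -90)
((L + 102)**2 + (4 - 32)**2)*(171 + O) = ((-90 + 102)**2 + (4 - 32)**2)*(171 - 7307) = (12**2 + (-28)**2)*(-7136) = (144 + 784)*(-7136) = 928*(-7136) = -6622208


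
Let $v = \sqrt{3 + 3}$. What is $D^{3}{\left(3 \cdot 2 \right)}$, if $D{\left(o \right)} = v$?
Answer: $6 \sqrt{6} \approx 14.697$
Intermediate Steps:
$v = \sqrt{6} \approx 2.4495$
$D{\left(o \right)} = \sqrt{6}$
$D^{3}{\left(3 \cdot 2 \right)} = \left(\sqrt{6}\right)^{3} = 6 \sqrt{6}$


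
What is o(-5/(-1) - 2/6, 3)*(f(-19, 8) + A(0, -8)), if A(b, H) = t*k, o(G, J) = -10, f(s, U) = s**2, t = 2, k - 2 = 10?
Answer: -3850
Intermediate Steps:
k = 12 (k = 2 + 10 = 12)
A(b, H) = 24 (A(b, H) = 2*12 = 24)
o(-5/(-1) - 2/6, 3)*(f(-19, 8) + A(0, -8)) = -10*((-19)**2 + 24) = -10*(361 + 24) = -10*385 = -3850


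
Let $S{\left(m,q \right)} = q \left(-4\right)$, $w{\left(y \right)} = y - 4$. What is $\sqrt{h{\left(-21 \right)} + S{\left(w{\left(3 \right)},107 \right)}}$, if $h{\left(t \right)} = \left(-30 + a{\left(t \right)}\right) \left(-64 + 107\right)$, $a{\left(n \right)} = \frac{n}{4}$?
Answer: $\frac{5 i \sqrt{311}}{2} \approx 44.088 i$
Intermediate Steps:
$w{\left(y \right)} = -4 + y$
$a{\left(n \right)} = \frac{n}{4}$ ($a{\left(n \right)} = n \frac{1}{4} = \frac{n}{4}$)
$h{\left(t \right)} = -1290 + \frac{43 t}{4}$ ($h{\left(t \right)} = \left(-30 + \frac{t}{4}\right) \left(-64 + 107\right) = \left(-30 + \frac{t}{4}\right) 43 = -1290 + \frac{43 t}{4}$)
$S{\left(m,q \right)} = - 4 q$
$\sqrt{h{\left(-21 \right)} + S{\left(w{\left(3 \right)},107 \right)}} = \sqrt{\left(-1290 + \frac{43}{4} \left(-21\right)\right) - 428} = \sqrt{\left(-1290 - \frac{903}{4}\right) - 428} = \sqrt{- \frac{6063}{4} - 428} = \sqrt{- \frac{7775}{4}} = \frac{5 i \sqrt{311}}{2}$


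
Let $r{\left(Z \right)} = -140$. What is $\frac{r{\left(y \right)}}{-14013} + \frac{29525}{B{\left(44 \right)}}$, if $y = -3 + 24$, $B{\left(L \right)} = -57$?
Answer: $- \frac{137908615}{266247} \approx -517.97$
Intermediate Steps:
$y = 21$
$\frac{r{\left(y \right)}}{-14013} + \frac{29525}{B{\left(44 \right)}} = - \frac{140}{-14013} + \frac{29525}{-57} = \left(-140\right) \left(- \frac{1}{14013}\right) + 29525 \left(- \frac{1}{57}\right) = \frac{140}{14013} - \frac{29525}{57} = - \frac{137908615}{266247}$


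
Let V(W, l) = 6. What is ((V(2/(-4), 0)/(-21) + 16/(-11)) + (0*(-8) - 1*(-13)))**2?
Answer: 751689/5929 ≈ 126.78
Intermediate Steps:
((V(2/(-4), 0)/(-21) + 16/(-11)) + (0*(-8) - 1*(-13)))**2 = ((6/(-21) + 16/(-11)) + (0*(-8) - 1*(-13)))**2 = ((6*(-1/21) + 16*(-1/11)) + (0 + 13))**2 = ((-2/7 - 16/11) + 13)**2 = (-134/77 + 13)**2 = (867/77)**2 = 751689/5929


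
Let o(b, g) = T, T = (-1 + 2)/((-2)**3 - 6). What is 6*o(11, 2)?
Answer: -3/7 ≈ -0.42857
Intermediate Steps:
T = -1/14 (T = 1/(-8 - 6) = 1/(-14) = 1*(-1/14) = -1/14 ≈ -0.071429)
o(b, g) = -1/14
6*o(11, 2) = 6*(-1/14) = -3/7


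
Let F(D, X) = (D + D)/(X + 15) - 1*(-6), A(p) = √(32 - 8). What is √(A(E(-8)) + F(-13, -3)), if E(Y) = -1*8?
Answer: √(138 + 72*√6)/6 ≈ 2.9550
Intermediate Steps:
E(Y) = -8
A(p) = 2*√6 (A(p) = √24 = 2*√6)
F(D, X) = 6 + 2*D/(15 + X) (F(D, X) = (2*D)/(15 + X) + 6 = 2*D/(15 + X) + 6 = 6 + 2*D/(15 + X))
√(A(E(-8)) + F(-13, -3)) = √(2*√6 + 2*(45 - 13 + 3*(-3))/(15 - 3)) = √(2*√6 + 2*(45 - 13 - 9)/12) = √(2*√6 + 2*(1/12)*23) = √(2*√6 + 23/6) = √(23/6 + 2*√6)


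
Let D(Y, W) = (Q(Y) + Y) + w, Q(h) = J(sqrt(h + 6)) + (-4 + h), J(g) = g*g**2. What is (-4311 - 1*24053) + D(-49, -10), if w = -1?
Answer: -28467 - 43*I*sqrt(43) ≈ -28467.0 - 281.97*I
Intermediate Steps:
J(g) = g**3
Q(h) = -4 + h + (6 + h)**(3/2) (Q(h) = (sqrt(h + 6))**3 + (-4 + h) = (sqrt(6 + h))**3 + (-4 + h) = (6 + h)**(3/2) + (-4 + h) = -4 + h + (6 + h)**(3/2))
D(Y, W) = -5 + (6 + Y)**(3/2) + 2*Y (D(Y, W) = ((-4 + Y + (6 + Y)**(3/2)) + Y) - 1 = (-4 + (6 + Y)**(3/2) + 2*Y) - 1 = -5 + (6 + Y)**(3/2) + 2*Y)
(-4311 - 1*24053) + D(-49, -10) = (-4311 - 1*24053) + (-5 + (6 - 49)**(3/2) + 2*(-49)) = (-4311 - 24053) + (-5 + (-43)**(3/2) - 98) = -28364 + (-5 - 43*I*sqrt(43) - 98) = -28364 + (-103 - 43*I*sqrt(43)) = -28467 - 43*I*sqrt(43)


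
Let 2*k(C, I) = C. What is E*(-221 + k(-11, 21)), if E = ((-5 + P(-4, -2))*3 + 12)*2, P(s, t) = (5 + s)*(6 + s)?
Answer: -1359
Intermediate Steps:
k(C, I) = C/2
E = 6 (E = ((-5 + (30 + (-4)² + 11*(-4)))*3 + 12)*2 = ((-5 + (30 + 16 - 44))*3 + 12)*2 = ((-5 + 2)*3 + 12)*2 = (-3*3 + 12)*2 = (-9 + 12)*2 = 3*2 = 6)
E*(-221 + k(-11, 21)) = 6*(-221 + (½)*(-11)) = 6*(-221 - 11/2) = 6*(-453/2) = -1359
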